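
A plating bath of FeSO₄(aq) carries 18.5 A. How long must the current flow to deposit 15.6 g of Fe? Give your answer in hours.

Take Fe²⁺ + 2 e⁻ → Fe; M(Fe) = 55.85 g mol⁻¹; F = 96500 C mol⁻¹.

n(Fe) = m/M = 15.6 / 55.85 = 0.2793 mol.
Each Fe atom requires 2 electrons, so n(e⁻) = 2 × 0.2793 = 0.5586 mol.
Q = n(e⁻)·F = 0.5586 × 96500 = 53910 C.
t = Q/I = 53910 / 18.50 A = 2914 s = 0.809 h.

0.809 h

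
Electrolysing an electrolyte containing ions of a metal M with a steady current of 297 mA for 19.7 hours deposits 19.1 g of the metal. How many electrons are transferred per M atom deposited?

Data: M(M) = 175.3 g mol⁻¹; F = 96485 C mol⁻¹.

Q = I·t = 0.2970 A × 70920 s = 21060 C, so n(e⁻) = 21060/96485 = 0.2183 mol.
n(M) deposited = 19.1 / 175.3 = 0.1090 mol.
Electrons per atom = n(e⁻)/n(M) = 0.2183 / 0.1090 = 2.00 ≈ 2, so the ion is M²⁺.

2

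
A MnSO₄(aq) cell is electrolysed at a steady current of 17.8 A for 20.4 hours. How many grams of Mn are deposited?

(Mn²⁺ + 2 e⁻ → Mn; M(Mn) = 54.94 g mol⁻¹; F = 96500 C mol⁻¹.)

Q = I·t = 17.80 A × 73440 s = 1307000 C.
n(e⁻) = Q/F = 1307000 / 96500 = 13.55 mol.
Mn²⁺ + 2 e⁻ → Mn, so n(Mn) = n(e⁻)/2 = 6.773 mol.
m = n·M = 6.773 × 54.94 = 372 g.

372 g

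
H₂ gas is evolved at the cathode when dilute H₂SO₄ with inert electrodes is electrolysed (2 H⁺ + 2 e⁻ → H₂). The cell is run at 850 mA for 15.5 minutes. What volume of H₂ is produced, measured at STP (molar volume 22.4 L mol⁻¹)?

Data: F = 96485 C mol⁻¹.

0.0918 L

Q = I·t = 0.8500 A × 930.00 s = 790.5 C.
n(e⁻) = Q/F = 790.5 / 96485 = 0.008193 mol.
2 electrons are transferred per H₂ molecule, so n(H₂) = 0.008193 / 2 = 0.004096 mol.
V = n × V_m = 0.004096 × 22.4 = 0.0918 L.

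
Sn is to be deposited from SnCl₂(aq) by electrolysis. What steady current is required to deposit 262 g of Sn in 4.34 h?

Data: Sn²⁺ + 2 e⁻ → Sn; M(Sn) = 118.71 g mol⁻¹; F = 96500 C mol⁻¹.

27.3 A

n(Sn) = 262 / 118.71 = 2.207 mol.
n(e⁻) = 2 × 2.207 = 4.414 mol.
Q = n(e⁻)·F = 4.414 × 96500 = 426000 C.
I = Q/t = 426000 / 15624 s = 27.3 A.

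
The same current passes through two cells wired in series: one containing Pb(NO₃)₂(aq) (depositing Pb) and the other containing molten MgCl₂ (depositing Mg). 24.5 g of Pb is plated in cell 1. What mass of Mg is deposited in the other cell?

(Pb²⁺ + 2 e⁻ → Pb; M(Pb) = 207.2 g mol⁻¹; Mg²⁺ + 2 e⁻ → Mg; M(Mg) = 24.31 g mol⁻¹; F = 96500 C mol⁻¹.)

n(Pb) = 24.5 / 207.2 = 0.1182 mol.
Since Pb²⁺ + 2 e⁻ → Pb, n(e⁻) passed = 2 × 0.1182 = 0.2365 mol.
Cells in series carry the same charge, so the same 0.2365 mol of electrons passes through cell 2.
Mg²⁺ + 2 e⁻ → Mg, so n(Mg) = 0.2365 / 2 = 0.1182 mol.
m(Mg) = 0.1182 × 24.31 = 2.87 g.

2.87 g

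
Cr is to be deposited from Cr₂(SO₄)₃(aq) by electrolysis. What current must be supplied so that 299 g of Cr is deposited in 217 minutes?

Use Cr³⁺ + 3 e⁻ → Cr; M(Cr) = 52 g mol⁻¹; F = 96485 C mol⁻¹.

128 A

n(Cr) = 299 / 52 = 5.750 mol.
n(e⁻) = 3 × 5.750 = 17.25 mol.
Q = n(e⁻)·F = 17.25 × 96485 = 1664000 C.
I = Q/t = 1664000 / 13020 s = 128 A.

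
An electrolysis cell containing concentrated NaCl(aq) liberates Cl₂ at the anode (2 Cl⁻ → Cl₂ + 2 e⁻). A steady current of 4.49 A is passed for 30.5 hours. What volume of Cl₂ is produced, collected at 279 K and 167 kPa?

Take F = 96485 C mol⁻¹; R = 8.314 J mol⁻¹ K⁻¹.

Q = I·t = 4.490 A × 109800 s = 493000 C.
n(e⁻) = Q/F = 493000 / 96485 = 5.110 mol.
2 electrons are transferred per Cl₂ molecule, so n(Cl₂) = 5.110 / 2 = 2.555 mol.
V = nRT/P = (2.555 × 8.314 × 279) / (167 × 10³ Pa) = 0.0355 m³ = 35.5 L.

35.5 L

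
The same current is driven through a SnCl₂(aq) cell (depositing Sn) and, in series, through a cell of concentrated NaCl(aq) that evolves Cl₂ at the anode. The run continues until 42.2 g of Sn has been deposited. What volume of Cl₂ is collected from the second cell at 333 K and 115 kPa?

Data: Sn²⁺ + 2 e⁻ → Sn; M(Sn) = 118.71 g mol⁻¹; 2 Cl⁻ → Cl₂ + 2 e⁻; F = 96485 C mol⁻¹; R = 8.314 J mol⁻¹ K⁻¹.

n(Sn) = 42.2 / 118.71 = 0.3555 mol, so n(e⁻) = 2 × 0.3555 = 0.7110 mol.
The cells are in series, so the same 0.7110 mol of electrons passes through the second cell.
2 Cl⁻ → Cl₂ + 2 e⁻ — 2 mol e⁻ per mol Cl₂, so n(Cl₂) = 0.7110/2 = 0.3555 mol.
V = nRT/P = (0.3555 × 8.314 × 333) / (115 × 10³) = 0.00856 m³ = 8.56 L.

8.56 L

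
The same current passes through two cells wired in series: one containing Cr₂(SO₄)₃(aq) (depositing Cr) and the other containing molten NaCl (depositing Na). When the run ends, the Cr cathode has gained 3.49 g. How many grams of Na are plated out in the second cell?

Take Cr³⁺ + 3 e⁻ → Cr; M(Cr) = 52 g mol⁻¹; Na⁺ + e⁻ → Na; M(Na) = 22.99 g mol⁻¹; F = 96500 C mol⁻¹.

4.63 g

n(Cr) = 3.49 / 52 = 0.06712 mol.
Since Cr³⁺ + 3 e⁻ → Cr, n(e⁻) passed = 3 × 0.06712 = 0.2013 mol.
Cells in series carry the same charge, so the same 0.2013 mol of electrons passes through cell 2.
Na⁺ + e⁻ → Na, so n(Na) = 0.2013 / 1 = 0.2013 mol.
m(Na) = 0.2013 × 22.99 = 4.63 g.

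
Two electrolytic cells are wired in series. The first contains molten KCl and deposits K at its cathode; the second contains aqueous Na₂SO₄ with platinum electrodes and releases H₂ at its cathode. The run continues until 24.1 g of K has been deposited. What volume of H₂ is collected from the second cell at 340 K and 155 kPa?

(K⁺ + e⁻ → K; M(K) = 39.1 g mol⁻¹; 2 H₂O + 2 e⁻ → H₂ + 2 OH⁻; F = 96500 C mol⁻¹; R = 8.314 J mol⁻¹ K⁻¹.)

5.62 L

n(K) = 24.1 / 39.1 = 0.6164 mol, so n(e⁻) = 1 × 0.6164 = 0.6164 mol.
The cells are in series, so the same 0.6164 mol of electrons passes through the second cell.
2 H₂O + 2 e⁻ → H₂ + 2 OH⁻ — 2 mol e⁻ per mol H₂, so n(H₂) = 0.6164/2 = 0.3082 mol.
V = nRT/P = (0.3082 × 8.314 × 340) / (155 × 10³) = 0.00562 m³ = 5.62 L.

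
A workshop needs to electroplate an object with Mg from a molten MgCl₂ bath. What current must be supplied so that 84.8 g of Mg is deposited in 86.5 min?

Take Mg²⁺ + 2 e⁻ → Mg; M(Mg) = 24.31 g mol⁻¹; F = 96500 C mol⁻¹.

n(Mg) = 84.8 / 24.31 = 3.488 mol.
n(e⁻) = 2 × 3.488 = 6.977 mol.
Q = n(e⁻)·F = 6.977 × 96500 = 673200 C.
I = Q/t = 673200 / 5190.0 s = 130 A.

130 A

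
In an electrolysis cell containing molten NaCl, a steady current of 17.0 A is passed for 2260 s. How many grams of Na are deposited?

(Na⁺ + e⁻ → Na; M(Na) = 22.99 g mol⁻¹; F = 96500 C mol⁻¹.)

9.15 g

Q = I·t = 17.00 A × 2260.0 s = 38420 C.
n(e⁻) = Q/F = 38420 / 96500 = 0.3981 mol.
Na⁺ + e⁻ → Na, so n(Na) = n(e⁻)/1 = 0.3981 mol.
m = n·M = 0.3981 × 22.99 = 9.15 g.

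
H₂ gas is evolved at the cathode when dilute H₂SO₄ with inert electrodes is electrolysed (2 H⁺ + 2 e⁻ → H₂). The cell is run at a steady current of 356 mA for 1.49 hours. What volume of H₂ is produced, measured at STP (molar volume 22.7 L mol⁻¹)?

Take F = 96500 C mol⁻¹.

Q = I·t = 0.3560 A × 5364.0 s = 1910 C.
n(e⁻) = Q/F = 1910 / 96500 = 0.01979 mol.
2 electrons are transferred per H₂ molecule, so n(H₂) = 0.01979 / 2 = 0.009894 mol.
V = n × V_m = 0.009894 × 22.7 = 0.225 L.

0.225 L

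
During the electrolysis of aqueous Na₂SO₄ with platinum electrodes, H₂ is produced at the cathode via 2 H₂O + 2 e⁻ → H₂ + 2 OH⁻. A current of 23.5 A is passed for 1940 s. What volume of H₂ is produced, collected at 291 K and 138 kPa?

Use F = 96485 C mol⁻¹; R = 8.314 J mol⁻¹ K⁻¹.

4.14 L

Q = I·t = 23.50 A × 1940.0 s = 45590 C.
n(e⁻) = Q/F = 45590 / 96485 = 0.4725 mol.
2 electrons are transferred per H₂ molecule, so n(H₂) = 0.4725 / 2 = 0.2363 mol.
V = nRT/P = (0.2363 × 8.314 × 291) / (138 × 10³ Pa) = 0.00414 m³ = 4.14 L.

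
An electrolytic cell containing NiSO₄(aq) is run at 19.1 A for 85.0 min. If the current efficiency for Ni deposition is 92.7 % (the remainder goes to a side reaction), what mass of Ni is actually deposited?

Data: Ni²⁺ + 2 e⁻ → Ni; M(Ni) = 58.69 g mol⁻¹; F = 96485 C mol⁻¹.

27.5 g

Q = I·t = 19.10 × 5100.0 = 97410 C.
n(e⁻) = 97410/96485 = 1.010 mol; theoretically n(Ni) = 1.010/2 = 0.5048 mol, m_theo = 29.63 g.
At 92.7 % efficiency, m_actual = 0.927 × 29.63 = 27.5 g.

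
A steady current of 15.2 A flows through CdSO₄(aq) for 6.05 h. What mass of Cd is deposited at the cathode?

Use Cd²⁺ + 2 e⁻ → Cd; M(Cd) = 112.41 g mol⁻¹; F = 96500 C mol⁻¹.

Q = I·t = 15.20 A × 21780 s = 331100 C.
n(e⁻) = Q/F = 331100 / 96500 = 3.431 mol.
Cd²⁺ + 2 e⁻ → Cd, so n(Cd) = n(e⁻)/2 = 1.715 mol.
m = n·M = 1.715 × 112.41 = 193 g.

193 g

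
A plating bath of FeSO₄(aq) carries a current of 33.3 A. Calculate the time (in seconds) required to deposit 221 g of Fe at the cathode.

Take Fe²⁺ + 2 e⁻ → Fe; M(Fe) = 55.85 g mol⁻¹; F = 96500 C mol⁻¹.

22900 s

n(Fe) = m/M = 221 / 55.85 = 3.957 mol.
Each Fe atom requires 2 electrons, so n(e⁻) = 2 × 3.957 = 7.914 mol.
Q = n(e⁻)·F = 7.914 × 96500 = 763700 C.
t = Q/I = 763700 / 33.30 A = 22930 s.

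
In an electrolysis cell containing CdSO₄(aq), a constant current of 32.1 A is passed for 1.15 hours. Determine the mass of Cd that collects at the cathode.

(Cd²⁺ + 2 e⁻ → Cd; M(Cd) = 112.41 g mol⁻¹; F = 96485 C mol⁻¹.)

Q = I·t = 32.10 A × 4140.0 s = 132900 C.
n(e⁻) = Q/F = 132900 / 96485 = 1.377 mol.
Cd²⁺ + 2 e⁻ → Cd, so n(Cd) = n(e⁻)/2 = 0.6887 mol.
m = n·M = 0.6887 × 112.41 = 77.4 g.

77.4 g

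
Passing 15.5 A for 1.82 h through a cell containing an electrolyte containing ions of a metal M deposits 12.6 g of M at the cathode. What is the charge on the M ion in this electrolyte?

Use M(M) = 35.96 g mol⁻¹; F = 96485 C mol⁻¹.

Q = I·t = 15.50 A × 6552.0 s = 101600 C, so n(e⁻) = 101600/96485 = 1.053 mol.
n(M) deposited = 12.6 / 35.96 = 0.3504 mol.
Electrons per atom = n(e⁻)/n(M) = 1.053 / 0.3504 = 3.00 ≈ 3, so the ion is M³⁺.

+3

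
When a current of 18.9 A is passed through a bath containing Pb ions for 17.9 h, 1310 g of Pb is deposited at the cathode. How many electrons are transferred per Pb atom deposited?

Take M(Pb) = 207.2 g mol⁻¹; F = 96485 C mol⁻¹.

2

Q = I·t = 18.90 A × 64440 s = 1218000 C, so n(e⁻) = 1218000/96485 = 12.62 mol.
n(Pb) deposited = 1310 / 207.2 = 6.322 mol.
Electrons per atom = n(e⁻)/n(Pb) = 12.62 / 6.322 = 2.00 ≈ 2, so the ion is Pb²⁺.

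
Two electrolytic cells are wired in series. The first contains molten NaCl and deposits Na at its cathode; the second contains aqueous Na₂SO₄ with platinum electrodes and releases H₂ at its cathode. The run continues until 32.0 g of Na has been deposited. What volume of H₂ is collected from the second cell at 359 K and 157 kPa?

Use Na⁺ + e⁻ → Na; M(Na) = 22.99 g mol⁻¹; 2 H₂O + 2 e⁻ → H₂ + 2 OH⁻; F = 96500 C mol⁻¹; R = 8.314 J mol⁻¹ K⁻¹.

13.2 L

n(Na) = 32.0 / 22.99 = 1.392 mol, so n(e⁻) = 1 × 1.392 = 1.392 mol.
The cells are in series, so the same 1.392 mol of electrons passes through the second cell.
2 H₂O + 2 e⁻ → H₂ + 2 OH⁻ — 2 mol e⁻ per mol H₂, so n(H₂) = 1.392/2 = 0.6960 mol.
V = nRT/P = (0.6960 × 8.314 × 359) / (157 × 10³) = 0.0132 m³ = 13.2 L.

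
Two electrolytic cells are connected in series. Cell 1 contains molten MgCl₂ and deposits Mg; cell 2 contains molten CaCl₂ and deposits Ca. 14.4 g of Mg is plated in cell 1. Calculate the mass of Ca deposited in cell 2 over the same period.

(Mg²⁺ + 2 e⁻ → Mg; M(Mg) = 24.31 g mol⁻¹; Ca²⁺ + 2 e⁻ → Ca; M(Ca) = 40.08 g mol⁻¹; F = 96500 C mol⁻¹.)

n(Mg) = 14.4 / 24.31 = 0.5923 mol.
Since Mg²⁺ + 2 e⁻ → Mg, n(e⁻) passed = 2 × 0.5923 = 1.185 mol.
Cells in series carry the same charge, so the same 1.185 mol of electrons passes through cell 2.
Ca²⁺ + 2 e⁻ → Ca, so n(Ca) = 1.185 / 2 = 0.5923 mol.
m(Ca) = 0.5923 × 40.08 = 23.7 g.

23.7 g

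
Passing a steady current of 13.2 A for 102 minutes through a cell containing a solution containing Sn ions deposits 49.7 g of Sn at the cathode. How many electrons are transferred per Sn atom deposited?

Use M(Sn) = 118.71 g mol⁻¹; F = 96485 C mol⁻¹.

Q = I·t = 13.20 A × 6120.0 s = 80780 C, so n(e⁻) = 80780/96485 = 0.8373 mol.
n(Sn) deposited = 49.7 / 118.71 = 0.4187 mol.
Electrons per atom = n(e⁻)/n(Sn) = 0.8373 / 0.4187 = 2.00 ≈ 2, so the ion is Sn²⁺.

2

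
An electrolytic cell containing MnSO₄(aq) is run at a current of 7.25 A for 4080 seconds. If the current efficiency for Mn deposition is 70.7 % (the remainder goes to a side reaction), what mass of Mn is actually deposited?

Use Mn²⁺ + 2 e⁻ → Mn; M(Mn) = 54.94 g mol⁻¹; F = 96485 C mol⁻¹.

5.95 g

Q = I·t = 7.250 × 4080.0 = 29580 C.
n(e⁻) = 29580/96485 = 0.3066 mol; theoretically n(Mn) = 0.3066/2 = 0.1533 mol, m_theo = 8.422 g.
At 70.7 % efficiency, m_actual = 0.707 × 8.422 = 5.95 g.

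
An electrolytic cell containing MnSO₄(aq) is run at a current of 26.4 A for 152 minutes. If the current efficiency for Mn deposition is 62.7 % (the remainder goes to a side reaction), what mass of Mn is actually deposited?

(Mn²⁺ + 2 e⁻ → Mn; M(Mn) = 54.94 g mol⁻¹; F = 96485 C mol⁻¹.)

43.0 g

Q = I·t = 26.40 × 9120.0 = 240800 C.
n(e⁻) = 240800/96485 = 2.495 mol; theoretically n(Mn) = 2.495/2 = 1.248 mol, m_theo = 68.55 g.
At 62.7 % efficiency, m_actual = 0.627 × 68.55 = 43.0 g.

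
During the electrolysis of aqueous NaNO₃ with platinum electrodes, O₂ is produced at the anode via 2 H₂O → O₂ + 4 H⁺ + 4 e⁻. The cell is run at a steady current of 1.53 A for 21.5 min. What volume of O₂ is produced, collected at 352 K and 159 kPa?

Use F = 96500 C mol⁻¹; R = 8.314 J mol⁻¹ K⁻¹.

0.0941 L

Q = I·t = 1.530 A × 1290.0 s = 1974 C.
n(e⁻) = Q/F = 1974 / 96500 = 0.02045 mol.
4 electrons are transferred per O₂ molecule, so n(O₂) = 0.02045 / 4 = 0.005113 mol.
V = nRT/P = (0.005113 × 8.314 × 352) / (159 × 10³ Pa) = 9.41 × 10⁻⁵ m³ = 0.0941 L.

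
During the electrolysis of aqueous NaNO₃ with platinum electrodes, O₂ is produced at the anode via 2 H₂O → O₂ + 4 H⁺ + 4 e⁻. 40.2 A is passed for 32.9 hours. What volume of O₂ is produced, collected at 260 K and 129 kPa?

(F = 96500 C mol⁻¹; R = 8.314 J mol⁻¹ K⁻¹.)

207 L

Q = I·t = 40.20 A × 118440 s = 4761000 C.
n(e⁻) = Q/F = 4761000 / 96500 = 49.34 mol.
4 electrons are transferred per O₂ molecule, so n(O₂) = 49.34 / 4 = 12.33 mol.
V = nRT/P = (12.33 × 8.314 × 260) / (129 × 10³ Pa) = 0.207 m³ = 207 L.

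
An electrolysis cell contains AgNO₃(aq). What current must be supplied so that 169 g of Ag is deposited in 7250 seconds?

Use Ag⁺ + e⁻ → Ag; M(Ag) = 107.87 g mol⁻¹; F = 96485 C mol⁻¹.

n(Ag) = 169 / 107.87 = 1.567 mol.
n(e⁻) = 1 × 1.567 = 1.567 mol.
Q = n(e⁻)·F = 1.567 × 96485 = 151200 C.
I = Q/t = 151200 / 7250.0 s = 20.9 A.

20.9 A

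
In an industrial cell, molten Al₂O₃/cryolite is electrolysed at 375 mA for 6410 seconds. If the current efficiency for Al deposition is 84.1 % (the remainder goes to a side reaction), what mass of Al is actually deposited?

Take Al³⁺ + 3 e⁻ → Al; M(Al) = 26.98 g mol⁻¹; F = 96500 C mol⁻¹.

Q = I·t = 0.3750 × 6410.0 = 2404 C.
n(e⁻) = 2404/96500 = 0.02491 mol; theoretically n(Al) = 0.02491/3 = 0.008303 mol, m_theo = 0.2240 g.
At 84.1 % efficiency, m_actual = 0.841 × 0.2240 = 0.188 g.

0.188 g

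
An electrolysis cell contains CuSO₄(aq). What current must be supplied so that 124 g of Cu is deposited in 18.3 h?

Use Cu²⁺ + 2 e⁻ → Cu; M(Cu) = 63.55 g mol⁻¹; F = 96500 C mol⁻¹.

n(Cu) = 124 / 63.55 = 1.951 mol.
n(e⁻) = 2 × 1.951 = 3.902 mol.
Q = n(e⁻)·F = 3.902 × 96500 = 376600 C.
I = Q/t = 376600 / 65880 s = 5.72 A.

5.72 A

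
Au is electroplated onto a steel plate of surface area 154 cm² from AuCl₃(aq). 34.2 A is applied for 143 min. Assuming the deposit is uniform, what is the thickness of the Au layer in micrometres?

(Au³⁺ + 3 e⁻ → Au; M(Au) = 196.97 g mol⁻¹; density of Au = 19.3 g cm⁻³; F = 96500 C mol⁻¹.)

672 μm

Q = I·t = 34.20 × 8580.0 = 293400 C; n(e⁻) = 3.041 mol.
n(Au) = n(e⁻)/3 = 1.014 mol, so m = 1.014 × 196.97 = 199.6 g.
Volume = m/ρ = 199.6 / 19.3 = 10.34 cm³.
Thickness = V/A = 10.34 / 154 = 0.0672 cm = 672 μm.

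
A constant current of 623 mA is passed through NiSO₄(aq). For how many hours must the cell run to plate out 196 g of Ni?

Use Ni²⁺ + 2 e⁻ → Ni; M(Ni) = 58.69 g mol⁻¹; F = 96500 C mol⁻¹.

287 h

n(Ni) = m/M = 196 / 58.69 = 3.340 mol.
Each Ni atom requires 2 electrons, so n(e⁻) = 2 × 3.340 = 6.679 mol.
Q = n(e⁻)·F = 6.679 × 96500 = 644500 C.
t = Q/I = 644500 / 0.6230 A = 1035000 s = 287 h.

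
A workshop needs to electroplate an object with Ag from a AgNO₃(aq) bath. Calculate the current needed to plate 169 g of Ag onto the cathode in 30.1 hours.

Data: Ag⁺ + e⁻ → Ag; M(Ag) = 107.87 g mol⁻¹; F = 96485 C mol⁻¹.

n(Ag) = 169 / 107.87 = 1.567 mol.
n(e⁻) = 1 × 1.567 = 1.567 mol.
Q = n(e⁻)·F = 1.567 × 96485 = 151200 C.
I = Q/t = 151200 / 108360 s = 1.40 A.

1.40 A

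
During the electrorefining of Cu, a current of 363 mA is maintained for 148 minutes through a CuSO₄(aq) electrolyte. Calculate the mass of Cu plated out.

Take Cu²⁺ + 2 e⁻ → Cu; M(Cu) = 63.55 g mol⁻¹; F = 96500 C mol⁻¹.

Q = I·t = 0.3630 A × 8880.0 s = 3223 C.
n(e⁻) = Q/F = 3223 / 96500 = 0.03340 mol.
Cu²⁺ + 2 e⁻ → Cu, so n(Cu) = n(e⁻)/2 = 0.01670 mol.
m = n·M = 0.01670 × 63.55 = 1.06 g.

1.06 g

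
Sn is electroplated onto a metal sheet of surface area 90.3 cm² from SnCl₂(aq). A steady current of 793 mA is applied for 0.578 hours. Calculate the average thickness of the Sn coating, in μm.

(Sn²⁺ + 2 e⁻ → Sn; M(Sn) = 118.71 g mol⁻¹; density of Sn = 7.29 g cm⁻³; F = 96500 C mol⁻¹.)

15.4 μm

Q = I·t = 0.7930 × 2080.8 = 1650 C; n(e⁻) = 0.01710 mol.
n(Sn) = n(e⁻)/2 = 0.008550 mol, so m = 0.008550 × 118.71 = 1.015 g.
Volume = m/ρ = 1.015 / 7.29 = 0.1392 cm³.
Thickness = V/A = 0.1392 / 90.3 = 0.00154 cm = 15.4 μm.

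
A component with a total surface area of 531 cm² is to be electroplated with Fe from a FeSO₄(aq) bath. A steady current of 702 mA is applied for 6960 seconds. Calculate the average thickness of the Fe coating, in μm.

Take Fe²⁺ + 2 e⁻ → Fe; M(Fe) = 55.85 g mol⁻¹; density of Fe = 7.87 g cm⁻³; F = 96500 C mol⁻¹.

Q = I·t = 0.7020 × 6960.0 = 4886 C; n(e⁻) = 0.05063 mol.
n(Fe) = n(e⁻)/2 = 0.02532 mol, so m = 0.02532 × 55.85 = 1.414 g.
Volume = m/ρ = 1.414 / 7.87 = 0.1797 cm³.
Thickness = V/A = 0.1797 / 531 = 3.38 × 10⁻⁴ cm = 3.38 μm.

3.38 μm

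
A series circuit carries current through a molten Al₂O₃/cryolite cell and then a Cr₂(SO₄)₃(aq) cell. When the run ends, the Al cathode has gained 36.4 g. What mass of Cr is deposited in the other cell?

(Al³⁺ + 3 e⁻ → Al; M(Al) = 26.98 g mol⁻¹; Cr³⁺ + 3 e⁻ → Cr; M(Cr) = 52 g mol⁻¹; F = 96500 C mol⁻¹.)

70.2 g

n(Al) = 36.4 / 26.98 = 1.349 mol.
Since Al³⁺ + 3 e⁻ → Al, n(e⁻) passed = 3 × 1.349 = 4.047 mol.
Cells in series carry the same charge, so the same 4.047 mol of electrons passes through cell 2.
Cr³⁺ + 3 e⁻ → Cr, so n(Cr) = 4.047 / 3 = 1.349 mol.
m(Cr) = 1.349 × 52 = 70.2 g.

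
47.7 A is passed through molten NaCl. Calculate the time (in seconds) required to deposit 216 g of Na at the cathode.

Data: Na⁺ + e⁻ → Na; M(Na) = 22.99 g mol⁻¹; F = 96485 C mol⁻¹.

19000 s

n(Na) = m/M = 216 / 22.99 = 9.395 mol.
Each Na atom requires 1 electron, so n(e⁻) = 1 × 9.395 = 9.395 mol.
Q = n(e⁻)·F = 9.395 × 96485 = 906500 C.
t = Q/I = 906500 / 47.70 A = 19000 s.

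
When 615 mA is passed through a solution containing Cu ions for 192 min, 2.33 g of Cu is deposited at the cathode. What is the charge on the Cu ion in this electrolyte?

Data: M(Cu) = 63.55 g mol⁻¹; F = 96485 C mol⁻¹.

Q = I·t = 0.6150 A × 11520 s = 7085 C, so n(e⁻) = 7085/96485 = 0.07343 mol.
n(Cu) deposited = 2.33 / 63.55 = 0.03666 mol.
Electrons per atom = n(e⁻)/n(Cu) = 0.07343 / 0.03666 = 2.00 ≈ 2, so the ion is Cu²⁺.

+2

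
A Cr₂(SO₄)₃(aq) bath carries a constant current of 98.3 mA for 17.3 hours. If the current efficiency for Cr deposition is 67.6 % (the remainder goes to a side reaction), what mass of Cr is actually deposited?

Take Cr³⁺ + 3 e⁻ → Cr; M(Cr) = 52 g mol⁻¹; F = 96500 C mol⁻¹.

0.743 g

Q = I·t = 0.09830 × 62280 = 6122 C.
n(e⁻) = 6122/96500 = 0.06344 mol; theoretically n(Cr) = 0.06344/3 = 0.02115 mol, m_theo = 1.100 g.
At 67.6 % efficiency, m_actual = 0.676 × 1.100 = 0.743 g.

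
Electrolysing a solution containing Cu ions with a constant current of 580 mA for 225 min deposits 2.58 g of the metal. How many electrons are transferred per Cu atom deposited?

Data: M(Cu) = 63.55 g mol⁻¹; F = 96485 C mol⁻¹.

Q = I·t = 0.5800 A × 13500 s = 7830 C, so n(e⁻) = 7830/96485 = 0.08115 mol.
n(Cu) deposited = 2.58 / 63.55 = 0.04060 mol.
Electrons per atom = n(e⁻)/n(Cu) = 0.08115 / 0.04060 = 2.00 ≈ 2, so the ion is Cu²⁺.

2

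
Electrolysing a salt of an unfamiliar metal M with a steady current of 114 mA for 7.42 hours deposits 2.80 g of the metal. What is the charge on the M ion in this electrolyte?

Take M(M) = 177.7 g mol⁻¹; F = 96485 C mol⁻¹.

+2

Q = I·t = 0.1140 A × 26712 s = 3045 C, so n(e⁻) = 3045/96485 = 0.03156 mol.
n(M) deposited = 2.80 / 177.7 = 0.01576 mol.
Electrons per atom = n(e⁻)/n(M) = 0.03156 / 0.01576 = 2.00 ≈ 2, so the ion is M²⁺.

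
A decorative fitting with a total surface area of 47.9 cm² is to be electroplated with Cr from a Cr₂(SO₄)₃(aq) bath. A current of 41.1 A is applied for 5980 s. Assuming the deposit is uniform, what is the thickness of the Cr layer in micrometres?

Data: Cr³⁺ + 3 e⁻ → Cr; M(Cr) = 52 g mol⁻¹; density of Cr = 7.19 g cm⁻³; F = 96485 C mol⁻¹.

1280 μm

Q = I·t = 41.10 × 5980.0 = 245800 C; n(e⁻) = 2.547 mol.
n(Cr) = n(e⁻)/3 = 0.8491 mol, so m = 0.8491 × 52 = 44.15 g.
Volume = m/ρ = 44.15 / 7.19 = 6.141 cm³.
Thickness = V/A = 6.141 / 47.9 = 0.128 cm = 1280 μm.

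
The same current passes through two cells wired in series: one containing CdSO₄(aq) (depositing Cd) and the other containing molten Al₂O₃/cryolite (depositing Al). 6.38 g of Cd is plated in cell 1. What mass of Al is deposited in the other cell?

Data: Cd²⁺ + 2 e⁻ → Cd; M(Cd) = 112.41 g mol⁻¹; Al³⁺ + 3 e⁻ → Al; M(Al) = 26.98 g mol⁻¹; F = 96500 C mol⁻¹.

1.02 g

n(Cd) = 6.38 / 112.41 = 0.05676 mol.
Since Cd²⁺ + 2 e⁻ → Cd, n(e⁻) passed = 2 × 0.05676 = 0.1135 mol.
Cells in series carry the same charge, so the same 0.1135 mol of electrons passes through cell 2.
Al³⁺ + 3 e⁻ → Al, so n(Al) = 0.1135 / 3 = 0.03784 mol.
m(Al) = 0.03784 × 26.98 = 1.02 g.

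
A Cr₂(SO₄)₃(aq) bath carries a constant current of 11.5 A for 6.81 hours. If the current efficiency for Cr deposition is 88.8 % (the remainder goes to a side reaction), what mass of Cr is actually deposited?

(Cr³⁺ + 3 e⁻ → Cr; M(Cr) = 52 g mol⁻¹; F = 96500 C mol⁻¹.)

45.0 g

Q = I·t = 11.50 × 24516 = 281900 C.
n(e⁻) = 281900/96500 = 2.922 mol; theoretically n(Cr) = 2.922/3 = 0.9739 mol, m_theo = 50.64 g.
At 88.8 % efficiency, m_actual = 0.888 × 50.64 = 45.0 g.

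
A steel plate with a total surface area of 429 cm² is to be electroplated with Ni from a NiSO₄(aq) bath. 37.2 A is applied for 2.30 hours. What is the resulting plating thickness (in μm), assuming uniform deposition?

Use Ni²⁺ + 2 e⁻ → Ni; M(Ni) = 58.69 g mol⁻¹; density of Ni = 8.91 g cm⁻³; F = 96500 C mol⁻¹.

245 μm

Q = I·t = 37.20 × 8280.0 = 308000 C; n(e⁻) = 3.192 mol.
n(Ni) = n(e⁻)/2 = 1.596 mol, so m = 1.596 × 58.69 = 93.67 g.
Volume = m/ρ = 93.67 / 8.91 = 10.51 cm³.
Thickness = V/A = 10.51 / 429 = 0.0245 cm = 245 μm.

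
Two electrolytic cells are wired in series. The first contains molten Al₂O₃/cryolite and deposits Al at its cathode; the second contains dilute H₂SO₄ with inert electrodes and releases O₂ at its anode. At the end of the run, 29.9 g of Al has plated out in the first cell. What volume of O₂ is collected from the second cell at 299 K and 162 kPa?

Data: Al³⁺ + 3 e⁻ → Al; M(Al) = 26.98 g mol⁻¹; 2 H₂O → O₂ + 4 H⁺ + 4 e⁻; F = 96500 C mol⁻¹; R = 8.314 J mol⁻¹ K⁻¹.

n(Al) = 29.9 / 26.98 = 1.108 mol, so n(e⁻) = 3 × 1.108 = 3.325 mol.
The cells are in series, so the same 3.325 mol of electrons passes through the second cell.
2 H₂O → O₂ + 4 H⁺ + 4 e⁻ — 4 mol e⁻ per mol O₂, so n(O₂) = 3.325/4 = 0.8312 mol.
V = nRT/P = (0.8312 × 8.314 × 299) / (162 × 10³) = 0.0128 m³ = 12.8 L.

12.8 L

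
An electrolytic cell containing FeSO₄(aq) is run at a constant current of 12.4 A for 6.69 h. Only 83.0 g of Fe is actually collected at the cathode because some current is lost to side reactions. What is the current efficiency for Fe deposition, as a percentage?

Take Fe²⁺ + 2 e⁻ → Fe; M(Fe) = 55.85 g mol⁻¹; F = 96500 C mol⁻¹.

Q = I·t = 12.40 × 24084 = 298600 C; n(e⁻) = 298600/96500 = 3.095 mol.
Theoretical n(Fe) = n(e⁻)/2 = 1.547 mol, i.e. m_theo = 1.547 × 55.85 = 86.42 g.
Efficiency = m_actual / m_theo = 83.0 / 86.42 = 96.0 %.

96.0 %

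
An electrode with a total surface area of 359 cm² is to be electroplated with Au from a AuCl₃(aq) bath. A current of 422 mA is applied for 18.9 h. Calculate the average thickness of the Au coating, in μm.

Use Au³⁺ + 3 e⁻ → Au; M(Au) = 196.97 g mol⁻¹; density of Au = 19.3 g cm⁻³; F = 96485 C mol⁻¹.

Q = I·t = 0.4220 × 68040 = 28710 C; n(e⁻) = 0.2976 mol.
n(Au) = n(e⁻)/3 = 0.09920 mol, so m = 0.09920 × 196.97 = 19.54 g.
Volume = m/ρ = 19.54 / 19.3 = 1.012 cm³.
Thickness = V/A = 1.012 / 359 = 0.00282 cm = 28.2 μm.

28.2 μm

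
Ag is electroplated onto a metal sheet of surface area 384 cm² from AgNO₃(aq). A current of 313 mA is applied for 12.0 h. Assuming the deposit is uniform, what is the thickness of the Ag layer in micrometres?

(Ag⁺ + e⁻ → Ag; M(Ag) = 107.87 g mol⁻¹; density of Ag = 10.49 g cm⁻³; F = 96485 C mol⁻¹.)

37.5 μm

Q = I·t = 0.3130 × 43200 = 13520 C; n(e⁻) = 0.1401 mol.
n(Ag) = n(e⁻)/1 = 0.1401 mol, so m = 0.1401 × 107.87 = 15.12 g.
Volume = m/ρ = 15.12 / 10.49 = 1.441 cm³.
Thickness = V/A = 1.441 / 384 = 0.00375 cm = 37.5 μm.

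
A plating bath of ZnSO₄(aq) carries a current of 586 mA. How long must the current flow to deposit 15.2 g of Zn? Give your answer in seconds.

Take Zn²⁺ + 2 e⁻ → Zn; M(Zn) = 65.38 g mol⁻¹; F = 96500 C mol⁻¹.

76600 s

n(Zn) = m/M = 15.2 / 65.38 = 0.2325 mol.
Each Zn atom requires 2 electrons, so n(e⁻) = 2 × 0.2325 = 0.4650 mol.
Q = n(e⁻)·F = 0.4650 × 96500 = 44870 C.
t = Q/I = 44870 / 0.5860 A = 76570 s.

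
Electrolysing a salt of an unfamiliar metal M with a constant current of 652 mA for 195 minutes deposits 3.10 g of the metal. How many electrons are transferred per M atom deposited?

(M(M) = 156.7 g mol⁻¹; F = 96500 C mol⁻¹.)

Q = I·t = 0.6520 A × 11700 s = 7628 C, so n(e⁻) = 7628/96500 = 0.07905 mol.
n(M) deposited = 3.10 / 156.7 = 0.01978 mol.
Electrons per atom = n(e⁻)/n(M) = 0.07905 / 0.01978 = 4.00 ≈ 4, so the ion is M⁴⁺.

4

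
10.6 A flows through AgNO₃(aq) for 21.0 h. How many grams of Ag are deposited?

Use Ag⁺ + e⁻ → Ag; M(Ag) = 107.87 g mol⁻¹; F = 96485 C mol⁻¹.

Q = I·t = 10.60 A × 75600 s = 801400 C.
n(e⁻) = Q/F = 801400 / 96485 = 8.306 mol.
Ag⁺ + e⁻ → Ag, so n(Ag) = n(e⁻)/1 = 8.306 mol.
m = n·M = 8.306 × 107.87 = 896 g.

896 g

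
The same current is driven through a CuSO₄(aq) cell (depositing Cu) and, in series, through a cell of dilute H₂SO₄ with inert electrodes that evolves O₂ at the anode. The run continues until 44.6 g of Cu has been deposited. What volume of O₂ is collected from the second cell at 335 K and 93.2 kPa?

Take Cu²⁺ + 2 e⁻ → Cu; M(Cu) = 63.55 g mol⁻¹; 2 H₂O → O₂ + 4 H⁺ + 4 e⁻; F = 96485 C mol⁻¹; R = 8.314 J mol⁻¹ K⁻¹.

n(Cu) = 44.6 / 63.55 = 0.7018 mol, so n(e⁻) = 2 × 0.7018 = 1.404 mol.
The cells are in series, so the same 1.404 mol of electrons passes through the second cell.
2 H₂O → O₂ + 4 H⁺ + 4 e⁻ — 4 mol e⁻ per mol O₂, so n(O₂) = 1.404/4 = 0.3509 mol.
V = nRT/P = (0.3509 × 8.314 × 335) / (93.2 × 10³) = 0.0105 m³ = 10.5 L.

10.5 L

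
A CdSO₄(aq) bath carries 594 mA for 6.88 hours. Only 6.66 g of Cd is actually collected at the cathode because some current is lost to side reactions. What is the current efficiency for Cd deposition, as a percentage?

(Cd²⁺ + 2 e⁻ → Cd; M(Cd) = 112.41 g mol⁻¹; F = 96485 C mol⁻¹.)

Q = I·t = 0.5940 × 24768 = 14710 C; n(e⁻) = 14710/96485 = 0.1525 mol.
Theoretical n(Cd) = n(e⁻)/2 = 0.07624 mol, i.e. m_theo = 0.07624 × 112.41 = 8.570 g.
Efficiency = m_actual / m_theo = 6.66 / 8.570 = 77.7 %.

77.7 %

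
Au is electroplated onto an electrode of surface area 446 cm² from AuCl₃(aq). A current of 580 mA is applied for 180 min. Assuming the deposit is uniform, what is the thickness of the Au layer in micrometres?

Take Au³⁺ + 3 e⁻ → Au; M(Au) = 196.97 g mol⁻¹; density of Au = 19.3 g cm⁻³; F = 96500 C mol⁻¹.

4.95 μm

Q = I·t = 0.5800 × 10800 = 6264 C; n(e⁻) = 0.06491 mol.
n(Au) = n(e⁻)/3 = 0.02164 mol, so m = 0.02164 × 196.97 = 4.262 g.
Volume = m/ρ = 4.262 / 19.3 = 0.2208 cm³.
Thickness = V/A = 0.2208 / 446 = 4.95 × 10⁻⁴ cm = 4.95 μm.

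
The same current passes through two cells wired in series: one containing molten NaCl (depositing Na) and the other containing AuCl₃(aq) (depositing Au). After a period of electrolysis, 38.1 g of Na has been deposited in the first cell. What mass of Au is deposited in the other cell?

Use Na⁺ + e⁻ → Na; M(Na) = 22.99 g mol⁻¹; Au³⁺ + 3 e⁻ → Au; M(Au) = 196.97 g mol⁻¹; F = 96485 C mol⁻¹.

n(Na) = 38.1 / 22.99 = 1.657 mol.
Since Na⁺ + e⁻ → Na, n(e⁻) passed = 1 × 1.657 = 1.657 mol.
Cells in series carry the same charge, so the same 1.657 mol of electrons passes through cell 2.
Au³⁺ + 3 e⁻ → Au, so n(Au) = 1.657 / 3 = 0.5524 mol.
m(Au) = 0.5524 × 196.97 = 109 g.

109 g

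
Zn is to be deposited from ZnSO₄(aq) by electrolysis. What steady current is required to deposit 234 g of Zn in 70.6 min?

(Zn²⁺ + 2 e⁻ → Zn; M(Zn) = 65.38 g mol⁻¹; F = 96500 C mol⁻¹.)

163 A

n(Zn) = 234 / 65.38 = 3.579 mol.
n(e⁻) = 2 × 3.579 = 7.158 mol.
Q = n(e⁻)·F = 7.158 × 96500 = 690800 C.
I = Q/t = 690800 / 4236.0 s = 163 A.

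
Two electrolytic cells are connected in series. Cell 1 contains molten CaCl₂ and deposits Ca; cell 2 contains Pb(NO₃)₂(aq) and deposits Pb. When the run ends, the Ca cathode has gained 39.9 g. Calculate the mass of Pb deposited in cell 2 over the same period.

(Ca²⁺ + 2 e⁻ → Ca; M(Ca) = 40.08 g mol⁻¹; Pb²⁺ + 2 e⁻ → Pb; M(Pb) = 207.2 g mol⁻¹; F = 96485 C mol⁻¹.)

n(Ca) = 39.9 / 40.08 = 0.9955 mol.
Since Ca²⁺ + 2 e⁻ → Ca, n(e⁻) passed = 2 × 0.9955 = 1.991 mol.
Cells in series carry the same charge, so the same 1.991 mol of electrons passes through cell 2.
Pb²⁺ + 2 e⁻ → Pb, so n(Pb) = 1.991 / 2 = 0.9955 mol.
m(Pb) = 0.9955 × 207.2 = 206 g.

206 g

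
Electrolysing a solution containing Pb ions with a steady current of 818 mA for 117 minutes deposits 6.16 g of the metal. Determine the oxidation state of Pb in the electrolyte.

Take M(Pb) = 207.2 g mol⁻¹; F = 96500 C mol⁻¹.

+2

Q = I·t = 0.8180 A × 7020.0 s = 5742 C, so n(e⁻) = 5742/96500 = 0.05951 mol.
n(Pb) deposited = 6.16 / 207.2 = 0.02973 mol.
Electrons per atom = n(e⁻)/n(Pb) = 0.05951 / 0.02973 = 2.00 ≈ 2, so the ion is Pb²⁺.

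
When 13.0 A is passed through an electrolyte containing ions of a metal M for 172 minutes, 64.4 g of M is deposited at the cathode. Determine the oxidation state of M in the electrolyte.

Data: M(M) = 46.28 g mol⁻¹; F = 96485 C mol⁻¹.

+1

Q = I·t = 13.00 A × 10320 s = 134200 C, so n(e⁻) = 134200/96485 = 1.390 mol.
n(M) deposited = 64.4 / 46.28 = 1.392 mol.
Electrons per atom = n(e⁻)/n(M) = 1.390 / 1.392 = 0.999 ≈ 1, so the ion is M⁺.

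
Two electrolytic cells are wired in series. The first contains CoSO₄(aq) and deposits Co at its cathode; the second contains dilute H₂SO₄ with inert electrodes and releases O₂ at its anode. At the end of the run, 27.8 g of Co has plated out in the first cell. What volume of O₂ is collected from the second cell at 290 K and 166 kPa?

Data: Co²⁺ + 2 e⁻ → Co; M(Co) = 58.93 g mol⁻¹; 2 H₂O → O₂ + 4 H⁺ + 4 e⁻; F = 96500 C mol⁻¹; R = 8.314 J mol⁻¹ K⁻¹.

n(Co) = 27.8 / 58.93 = 0.4717 mol, so n(e⁻) = 2 × 0.4717 = 0.9435 mol.
The cells are in series, so the same 0.9435 mol of electrons passes through the second cell.
2 H₂O → O₂ + 4 H⁺ + 4 e⁻ — 4 mol e⁻ per mol O₂, so n(O₂) = 0.9435/4 = 0.2359 mol.
V = nRT/P = (0.2359 × 8.314 × 290) / (166 × 10³) = 0.00343 m³ = 3.43 L.

3.43 L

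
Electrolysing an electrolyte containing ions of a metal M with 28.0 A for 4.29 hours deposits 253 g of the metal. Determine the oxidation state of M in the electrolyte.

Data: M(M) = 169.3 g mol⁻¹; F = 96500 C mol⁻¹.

+3

Q = I·t = 28.00 A × 15444 s = 432400 C, so n(e⁻) = 432400/96500 = 4.481 mol.
n(M) deposited = 253 / 169.3 = 1.494 mol.
Electrons per atom = n(e⁻)/n(M) = 4.481 / 1.494 = 3.00 ≈ 3, so the ion is M³⁺.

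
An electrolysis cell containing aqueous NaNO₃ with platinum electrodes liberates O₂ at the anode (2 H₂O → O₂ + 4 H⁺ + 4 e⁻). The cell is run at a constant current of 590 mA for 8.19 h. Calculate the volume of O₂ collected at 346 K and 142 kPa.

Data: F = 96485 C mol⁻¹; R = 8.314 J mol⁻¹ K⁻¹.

0.913 L

Q = I·t = 0.5900 A × 29484 s = 17400 C.
n(e⁻) = Q/F = 17400 / 96485 = 0.1803 mol.
4 electrons are transferred per O₂ molecule, so n(O₂) = 0.1803 / 4 = 0.04507 mol.
V = nRT/P = (0.04507 × 8.314 × 346) / (142 × 10³ Pa) = 9.13 × 10⁻⁴ m³ = 0.913 L.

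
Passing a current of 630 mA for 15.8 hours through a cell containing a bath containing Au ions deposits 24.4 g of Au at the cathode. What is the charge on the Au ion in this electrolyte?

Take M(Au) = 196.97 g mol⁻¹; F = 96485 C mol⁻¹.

+3

Q = I·t = 0.6300 A × 56880 s = 35830 C, so n(e⁻) = 35830/96485 = 0.3714 mol.
n(Au) deposited = 24.4 / 196.97 = 0.1239 mol.
Electrons per atom = n(e⁻)/n(Au) = 0.3714 / 0.1239 = 3.00 ≈ 3, so the ion is Au³⁺.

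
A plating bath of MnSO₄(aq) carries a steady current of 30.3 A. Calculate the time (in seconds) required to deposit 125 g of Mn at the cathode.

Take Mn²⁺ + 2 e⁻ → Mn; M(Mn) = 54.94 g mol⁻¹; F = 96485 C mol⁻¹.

n(Mn) = m/M = 125 / 54.94 = 2.275 mol.
Each Mn atom requires 2 electrons, so n(e⁻) = 2 × 2.275 = 4.550 mol.
Q = n(e⁻)·F = 4.550 × 96485 = 439000 C.
t = Q/I = 439000 / 30.30 A = 14490 s.

14500 s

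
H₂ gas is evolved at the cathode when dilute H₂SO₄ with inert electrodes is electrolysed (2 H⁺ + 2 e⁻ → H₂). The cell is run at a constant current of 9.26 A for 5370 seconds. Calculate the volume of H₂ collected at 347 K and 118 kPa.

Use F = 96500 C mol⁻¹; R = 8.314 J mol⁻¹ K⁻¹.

6.30 L

Q = I·t = 9.260 A × 5370.0 s = 49730 C.
n(e⁻) = Q/F = 49730 / 96500 = 0.5153 mol.
2 electrons are transferred per H₂ molecule, so n(H₂) = 0.5153 / 2 = 0.2576 mol.
V = nRT/P = (0.2576 × 8.314 × 347) / (118 × 10³ Pa) = 0.00630 m³ = 6.30 L.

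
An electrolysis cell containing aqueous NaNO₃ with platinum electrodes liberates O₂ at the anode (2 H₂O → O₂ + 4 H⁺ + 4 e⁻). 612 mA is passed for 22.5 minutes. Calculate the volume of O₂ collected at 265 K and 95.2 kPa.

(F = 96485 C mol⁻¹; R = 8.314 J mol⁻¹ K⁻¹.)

Q = I·t = 0.6120 A × 1350.0 s = 826.2 C.
n(e⁻) = Q/F = 826.2 / 96485 = 0.008563 mol.
4 electrons are transferred per O₂ molecule, so n(O₂) = 0.008563 / 4 = 0.002141 mol.
V = nRT/P = (0.002141 × 8.314 × 265) / (95.2 × 10³ Pa) = 4.95 × 10⁻⁵ m³ = 0.0495 L.

0.0495 L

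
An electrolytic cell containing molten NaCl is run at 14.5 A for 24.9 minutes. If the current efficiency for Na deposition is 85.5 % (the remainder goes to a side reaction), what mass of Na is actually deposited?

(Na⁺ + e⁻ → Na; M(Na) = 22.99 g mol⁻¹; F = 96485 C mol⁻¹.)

Q = I·t = 14.50 × 1494.0 = 21660 C.
n(e⁻) = 21660/96485 = 0.2245 mol; theoretically n(Na) = 0.2245/1 = 0.2245 mol, m_theo = 5.162 g.
At 85.5 % efficiency, m_actual = 0.855 × 5.162 = 4.41 g.

4.41 g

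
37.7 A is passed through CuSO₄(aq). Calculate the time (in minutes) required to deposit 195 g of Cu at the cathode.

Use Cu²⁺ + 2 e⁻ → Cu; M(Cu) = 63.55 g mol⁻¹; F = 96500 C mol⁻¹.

n(Cu) = m/M = 195 / 63.55 = 3.068 mol.
Each Cu atom requires 2 electrons, so n(e⁻) = 2 × 3.068 = 6.137 mol.
Q = n(e⁻)·F = 6.137 × 96500 = 592200 C.
t = Q/I = 592200 / 37.70 A = 15710 s = 262 min.

262 min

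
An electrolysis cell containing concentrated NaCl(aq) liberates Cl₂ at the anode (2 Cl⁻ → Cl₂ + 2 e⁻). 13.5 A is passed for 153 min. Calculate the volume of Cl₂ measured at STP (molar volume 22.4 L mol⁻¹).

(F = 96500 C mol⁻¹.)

Q = I·t = 13.50 A × 9180.0 s = 123900 C.
n(e⁻) = Q/F = 123900 / 96500 = 1.284 mol.
2 electrons are transferred per Cl₂ molecule, so n(Cl₂) = 1.284 / 2 = 0.6421 mol.
V = n × V_m = 0.6421 × 22.4 = 14.4 L.

14.4 L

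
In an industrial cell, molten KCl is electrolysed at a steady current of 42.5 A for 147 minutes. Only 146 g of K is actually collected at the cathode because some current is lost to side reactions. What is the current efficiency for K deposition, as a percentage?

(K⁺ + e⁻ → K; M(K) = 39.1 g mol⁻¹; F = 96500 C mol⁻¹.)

Q = I·t = 42.50 × 8820.0 = 374800 C; n(e⁻) = 374800/96500 = 3.884 mol.
Theoretical n(K) = n(e⁻)/1 = 3.884 mol, i.e. m_theo = 3.884 × 39.1 = 151.9 g.
Efficiency = m_actual / m_theo = 146 / 151.9 = 96.1 %.

96.1 %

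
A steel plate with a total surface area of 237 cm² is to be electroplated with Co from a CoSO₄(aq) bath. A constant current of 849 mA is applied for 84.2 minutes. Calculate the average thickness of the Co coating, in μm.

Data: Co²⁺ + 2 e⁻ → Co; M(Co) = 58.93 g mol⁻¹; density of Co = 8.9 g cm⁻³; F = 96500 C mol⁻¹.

Q = I·t = 0.8490 × 5052.0 = 4289 C; n(e⁻) = 0.04445 mol.
n(Co) = n(e⁻)/2 = 0.02222 mol, so m = 0.02222 × 58.93 = 1.310 g.
Volume = m/ρ = 1.310 / 8.9 = 0.1471 cm³.
Thickness = V/A = 0.1471 / 237 = 6.21 × 10⁻⁴ cm = 6.21 μm.

6.21 μm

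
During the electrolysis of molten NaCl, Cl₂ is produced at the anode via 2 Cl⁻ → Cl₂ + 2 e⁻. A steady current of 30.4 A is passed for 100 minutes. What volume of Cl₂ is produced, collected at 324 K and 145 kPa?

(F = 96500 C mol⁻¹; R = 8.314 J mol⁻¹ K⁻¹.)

17.6 L

Q = I·t = 30.40 A × 6000.0 s = 182400 C.
n(e⁻) = Q/F = 182400 / 96500 = 1.890 mol.
2 electrons are transferred per Cl₂ molecule, so n(Cl₂) = 1.890 / 2 = 0.9451 mol.
V = nRT/P = (0.9451 × 8.314 × 324) / (145 × 10³ Pa) = 0.0176 m³ = 17.6 L.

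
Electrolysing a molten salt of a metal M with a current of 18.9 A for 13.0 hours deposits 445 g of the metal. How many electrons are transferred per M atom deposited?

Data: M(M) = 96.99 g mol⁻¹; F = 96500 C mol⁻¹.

Q = I·t = 18.90 A × 46800 s = 884500 C, so n(e⁻) = 884500/96500 = 9.166 mol.
n(M) deposited = 445 / 96.99 = 4.588 mol.
Electrons per atom = n(e⁻)/n(M) = 9.166 / 4.588 = 2.00 ≈ 2, so the ion is M²⁺.

2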